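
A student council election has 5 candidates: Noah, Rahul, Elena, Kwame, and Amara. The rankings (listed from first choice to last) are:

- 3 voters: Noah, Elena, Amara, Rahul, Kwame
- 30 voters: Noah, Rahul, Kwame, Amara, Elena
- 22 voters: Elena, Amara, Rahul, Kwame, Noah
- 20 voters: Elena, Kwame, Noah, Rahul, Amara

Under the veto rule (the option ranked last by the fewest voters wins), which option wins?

Rahul

Last-place votes: Noah 22, Rahul 0, Elena 30, Kwame 3, Amara 20.
Rahul is ranked last by the fewest voters, so Rahul wins.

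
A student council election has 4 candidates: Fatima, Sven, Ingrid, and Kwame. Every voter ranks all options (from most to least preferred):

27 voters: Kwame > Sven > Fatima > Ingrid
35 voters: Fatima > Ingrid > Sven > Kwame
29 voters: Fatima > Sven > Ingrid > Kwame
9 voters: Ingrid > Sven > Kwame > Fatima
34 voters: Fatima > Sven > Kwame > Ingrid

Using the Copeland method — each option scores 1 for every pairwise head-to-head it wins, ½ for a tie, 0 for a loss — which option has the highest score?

Fatima: beats Sven, Ingrid, and Kwame → score 3.
Sven: beats Ingrid and Kwame; loses to Fatima → score 2.
Ingrid: beats Kwame; loses to Fatima and Sven → score 1.
Kwame: loses to Fatima, Sven, and Ingrid → score 0.
Fatima has the best pairwise record.

Fatima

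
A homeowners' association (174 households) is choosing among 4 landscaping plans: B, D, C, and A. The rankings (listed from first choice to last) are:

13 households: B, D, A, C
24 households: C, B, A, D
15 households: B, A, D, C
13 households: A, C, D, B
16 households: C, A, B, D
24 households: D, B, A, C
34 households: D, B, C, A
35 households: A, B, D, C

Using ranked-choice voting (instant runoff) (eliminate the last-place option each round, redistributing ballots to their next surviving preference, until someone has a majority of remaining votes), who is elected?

Round 1: B 28, D 58, C 40, A 48. Eliminate B.
Round 2: D 71, C 40, A 63. Eliminate C.
Round 3: D 71, A 103. A has a majority.

A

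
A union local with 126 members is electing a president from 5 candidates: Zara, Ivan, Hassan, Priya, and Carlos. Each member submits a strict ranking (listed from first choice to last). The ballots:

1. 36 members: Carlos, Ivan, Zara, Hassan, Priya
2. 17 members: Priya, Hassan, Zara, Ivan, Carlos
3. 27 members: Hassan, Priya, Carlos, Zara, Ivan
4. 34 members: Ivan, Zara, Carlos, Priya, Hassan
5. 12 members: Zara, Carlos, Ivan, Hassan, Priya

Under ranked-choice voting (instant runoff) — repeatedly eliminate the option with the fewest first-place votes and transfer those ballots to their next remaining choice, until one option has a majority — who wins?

Round 1: Zara 12, Ivan 34, Hassan 27, Priya 17, Carlos 36. Eliminate Zara.
Round 2: Ivan 34, Hassan 27, Priya 17, Carlos 48. Eliminate Priya.
Round 3: Ivan 34, Hassan 44, Carlos 48. Eliminate Ivan.
Round 4: Hassan 44, Carlos 82. Carlos has a majority.

Carlos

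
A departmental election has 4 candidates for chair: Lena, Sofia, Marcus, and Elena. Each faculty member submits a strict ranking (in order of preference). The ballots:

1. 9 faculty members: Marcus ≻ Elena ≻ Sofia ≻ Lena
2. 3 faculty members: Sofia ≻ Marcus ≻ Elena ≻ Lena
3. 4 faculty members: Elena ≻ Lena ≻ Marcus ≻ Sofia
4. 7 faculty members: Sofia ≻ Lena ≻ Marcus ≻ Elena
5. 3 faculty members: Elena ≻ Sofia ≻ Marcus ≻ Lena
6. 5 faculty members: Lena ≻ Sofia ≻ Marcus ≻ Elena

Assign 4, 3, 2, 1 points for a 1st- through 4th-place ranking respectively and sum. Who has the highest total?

Sofia

Lena: 9·1 + 3·1 + 4·3 + 7·3 + 3·1 + 5·4 = 68
Sofia: 9·2 + 3·4 + 4·1 + 7·4 + 3·3 + 5·3 = 86
Marcus: 9·4 + 3·3 + 4·2 + 7·2 + 3·2 + 5·2 = 83
Elena: 9·3 + 3·2 + 4·4 + 7·1 + 3·4 + 5·1 = 73
Sofia has the highest Borda score (86).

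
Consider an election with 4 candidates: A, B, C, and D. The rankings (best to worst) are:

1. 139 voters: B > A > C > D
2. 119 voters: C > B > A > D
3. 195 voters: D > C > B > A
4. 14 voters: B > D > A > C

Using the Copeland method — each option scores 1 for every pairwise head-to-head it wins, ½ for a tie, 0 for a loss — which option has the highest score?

C

A: beats D; loses to B and C → score 1.
B: beats A and D; loses to C → score 2.
C: beats A, B, and D → score 3.
D: loses to A, B, and C → score 0.
C has the best pairwise record.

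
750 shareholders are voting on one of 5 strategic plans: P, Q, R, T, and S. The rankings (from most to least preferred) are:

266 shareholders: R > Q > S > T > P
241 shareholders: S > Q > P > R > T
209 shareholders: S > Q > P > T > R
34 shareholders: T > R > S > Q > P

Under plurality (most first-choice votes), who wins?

First-place votes: P 0, Q 0, R 266, T 34, S 450.
S has the most first-place votes.

S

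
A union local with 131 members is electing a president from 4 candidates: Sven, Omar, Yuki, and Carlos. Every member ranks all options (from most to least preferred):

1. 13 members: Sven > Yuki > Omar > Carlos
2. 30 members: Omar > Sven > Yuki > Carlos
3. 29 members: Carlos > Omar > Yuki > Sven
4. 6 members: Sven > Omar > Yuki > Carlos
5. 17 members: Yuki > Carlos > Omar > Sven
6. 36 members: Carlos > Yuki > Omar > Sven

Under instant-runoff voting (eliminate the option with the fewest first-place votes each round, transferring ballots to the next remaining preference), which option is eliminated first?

Round 1: Sven 19, Omar 30, Yuki 17, Carlos 65. Eliminate Yuki.

Yuki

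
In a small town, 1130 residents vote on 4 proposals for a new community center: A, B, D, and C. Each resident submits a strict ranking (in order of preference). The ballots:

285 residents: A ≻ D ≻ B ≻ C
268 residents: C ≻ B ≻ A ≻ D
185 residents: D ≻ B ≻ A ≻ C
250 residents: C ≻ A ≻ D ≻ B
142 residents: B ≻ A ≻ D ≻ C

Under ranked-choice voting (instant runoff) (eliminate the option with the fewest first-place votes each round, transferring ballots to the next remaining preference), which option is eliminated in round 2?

D

Round 1: A 285, B 142, D 185, C 518. Eliminate B.
Round 2: A 427, D 185, C 518. Eliminate D.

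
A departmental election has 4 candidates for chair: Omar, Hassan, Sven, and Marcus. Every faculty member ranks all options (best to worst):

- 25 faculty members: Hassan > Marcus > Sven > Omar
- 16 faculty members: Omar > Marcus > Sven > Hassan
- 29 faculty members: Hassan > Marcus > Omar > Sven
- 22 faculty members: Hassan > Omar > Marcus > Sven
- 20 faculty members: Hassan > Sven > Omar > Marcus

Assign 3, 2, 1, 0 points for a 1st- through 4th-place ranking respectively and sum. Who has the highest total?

Hassan

Omar: 25·0 + 16·3 + 29·1 + 22·2 + 20·1 = 141
Hassan: 25·3 + 16·0 + 29·3 + 22·3 + 20·3 = 288
Sven: 25·1 + 16·1 + 29·0 + 22·0 + 20·2 = 81
Marcus: 25·2 + 16·2 + 29·2 + 22·1 + 20·0 = 162
Hassan has the highest Borda score (288).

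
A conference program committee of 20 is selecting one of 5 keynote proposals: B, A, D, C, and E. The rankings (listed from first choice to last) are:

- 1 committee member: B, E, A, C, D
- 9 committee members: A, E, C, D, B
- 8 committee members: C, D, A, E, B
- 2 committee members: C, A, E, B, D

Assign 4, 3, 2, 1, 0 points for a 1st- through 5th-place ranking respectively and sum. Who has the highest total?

A

B: 1·4 + 9·0 + 8·0 + 2·1 = 6
A: 1·2 + 9·4 + 8·2 + 2·3 = 60
D: 1·0 + 9·1 + 8·3 + 2·0 = 33
C: 1·1 + 9·2 + 8·4 + 2·4 = 59
E: 1·3 + 9·3 + 8·1 + 2·2 = 42
A has the highest Borda score (60).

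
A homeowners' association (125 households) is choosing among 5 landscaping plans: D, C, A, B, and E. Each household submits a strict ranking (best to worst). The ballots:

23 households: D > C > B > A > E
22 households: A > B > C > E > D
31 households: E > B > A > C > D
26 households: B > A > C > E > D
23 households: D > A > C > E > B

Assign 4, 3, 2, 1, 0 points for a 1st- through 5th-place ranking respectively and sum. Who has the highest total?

D: 23·4 + 22·0 + 31·0 + 26·0 + 23·4 = 184
C: 23·3 + 22·2 + 31·1 + 26·2 + 23·2 = 242
A: 23·1 + 22·4 + 31·2 + 26·3 + 23·3 = 320
B: 23·2 + 22·3 + 31·3 + 26·4 + 23·0 = 309
E: 23·0 + 22·1 + 31·4 + 26·1 + 23·1 = 195
A has the highest Borda score (320).

A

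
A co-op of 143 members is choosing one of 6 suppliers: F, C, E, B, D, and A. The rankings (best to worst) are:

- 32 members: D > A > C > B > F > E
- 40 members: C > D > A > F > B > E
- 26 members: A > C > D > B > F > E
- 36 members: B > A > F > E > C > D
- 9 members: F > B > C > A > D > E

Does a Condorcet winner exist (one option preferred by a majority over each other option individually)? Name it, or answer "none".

Checking pairwise contests:
C beats F 98–45.
A beats C 94–49.
F beats E 143–0.
C beats B 98–45.
C beats D 111–32.
D beats A 72–71.
Every option loses at least one head-to-head, so there is no Condorcet winner.

none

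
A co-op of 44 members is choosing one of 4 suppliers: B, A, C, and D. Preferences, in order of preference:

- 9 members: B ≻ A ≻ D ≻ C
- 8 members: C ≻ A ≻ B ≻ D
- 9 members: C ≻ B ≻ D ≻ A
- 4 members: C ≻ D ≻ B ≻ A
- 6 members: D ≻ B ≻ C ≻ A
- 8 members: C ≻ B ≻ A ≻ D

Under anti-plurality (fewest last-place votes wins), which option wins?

Last-place votes: B 0, A 19, C 9, D 16.
B is ranked last by the fewest voters, so B wins.

B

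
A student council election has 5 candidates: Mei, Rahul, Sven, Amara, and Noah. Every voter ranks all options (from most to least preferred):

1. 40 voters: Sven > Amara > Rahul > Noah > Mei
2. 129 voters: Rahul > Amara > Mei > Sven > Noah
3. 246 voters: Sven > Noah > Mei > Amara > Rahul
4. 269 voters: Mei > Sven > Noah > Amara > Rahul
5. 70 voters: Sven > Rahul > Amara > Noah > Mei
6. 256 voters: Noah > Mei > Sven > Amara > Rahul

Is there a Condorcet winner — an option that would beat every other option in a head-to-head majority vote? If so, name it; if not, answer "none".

none

Checking pairwise contests:
Noah beats Mei 612–398.
Mei beats Rahul 771–239.
Mei beats Sven 654–356.
Mei beats Amara 771–239.
Sven beats Noah 754–256.
Every option loses at least one head-to-head, so there is no Condorcet winner.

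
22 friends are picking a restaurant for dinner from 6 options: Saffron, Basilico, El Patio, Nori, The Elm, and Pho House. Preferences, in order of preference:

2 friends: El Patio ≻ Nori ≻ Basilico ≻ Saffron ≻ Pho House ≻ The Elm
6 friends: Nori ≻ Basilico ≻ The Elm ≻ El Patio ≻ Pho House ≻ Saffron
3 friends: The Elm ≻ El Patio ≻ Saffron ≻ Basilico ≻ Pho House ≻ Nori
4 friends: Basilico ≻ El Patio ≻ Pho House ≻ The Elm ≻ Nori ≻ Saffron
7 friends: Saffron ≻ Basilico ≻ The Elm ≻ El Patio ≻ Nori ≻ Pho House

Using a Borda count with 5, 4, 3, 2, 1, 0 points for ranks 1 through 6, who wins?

Basilico

Saffron: 2·2 + 6·0 + 3·3 + 4·0 + 7·5 = 48
Basilico: 2·3 + 6·4 + 3·2 + 4·5 + 7·4 = 84
El Patio: 2·5 + 6·2 + 3·4 + 4·4 + 7·2 = 64
Nori: 2·4 + 6·5 + 3·0 + 4·1 + 7·1 = 49
The Elm: 2·0 + 6·3 + 3·5 + 4·2 + 7·3 = 62
Pho House: 2·1 + 6·1 + 3·1 + 4·3 + 7·0 = 23
Basilico has the highest Borda score (84).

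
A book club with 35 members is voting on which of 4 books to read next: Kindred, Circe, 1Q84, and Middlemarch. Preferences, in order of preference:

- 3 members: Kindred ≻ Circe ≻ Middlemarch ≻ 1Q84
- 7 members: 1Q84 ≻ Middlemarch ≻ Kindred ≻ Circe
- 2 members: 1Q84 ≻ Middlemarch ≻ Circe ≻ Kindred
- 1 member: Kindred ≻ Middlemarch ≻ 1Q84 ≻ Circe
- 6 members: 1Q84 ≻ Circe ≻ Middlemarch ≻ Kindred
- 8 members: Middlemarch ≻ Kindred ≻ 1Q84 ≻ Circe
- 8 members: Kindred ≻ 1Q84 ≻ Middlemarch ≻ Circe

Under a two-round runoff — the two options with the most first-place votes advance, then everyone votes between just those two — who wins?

Kindred

Round 1 first-place votes: Kindred 12, Circe 0, 1Q84 15, Middlemarch 8.
1Q84 and Kindred advance.
Runoff: 1Q84 is preferred to Kindred by 15 voters; Kindred by 20.
Kindred wins the runoff.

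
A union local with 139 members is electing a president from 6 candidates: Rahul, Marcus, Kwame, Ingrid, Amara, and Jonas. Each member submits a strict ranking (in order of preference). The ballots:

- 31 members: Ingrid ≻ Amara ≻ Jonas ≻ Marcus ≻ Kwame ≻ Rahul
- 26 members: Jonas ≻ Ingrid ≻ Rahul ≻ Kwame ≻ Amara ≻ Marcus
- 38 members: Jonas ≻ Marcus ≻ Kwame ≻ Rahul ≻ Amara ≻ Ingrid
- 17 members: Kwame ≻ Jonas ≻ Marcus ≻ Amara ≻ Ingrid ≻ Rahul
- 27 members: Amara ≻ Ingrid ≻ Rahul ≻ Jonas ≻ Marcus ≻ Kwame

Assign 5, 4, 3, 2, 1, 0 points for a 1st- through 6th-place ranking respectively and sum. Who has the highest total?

Jonas

Rahul: 31·0 + 26·3 + 38·2 + 17·0 + 27·3 = 235
Marcus: 31·2 + 26·0 + 38·4 + 17·3 + 27·1 = 292
Kwame: 31·1 + 26·2 + 38·3 + 17·5 + 27·0 = 282
Ingrid: 31·5 + 26·4 + 38·0 + 17·1 + 27·4 = 384
Amara: 31·4 + 26·1 + 38·1 + 17·2 + 27·5 = 357
Jonas: 31·3 + 26·5 + 38·5 + 17·4 + 27·2 = 535
Jonas has the highest Borda score (535).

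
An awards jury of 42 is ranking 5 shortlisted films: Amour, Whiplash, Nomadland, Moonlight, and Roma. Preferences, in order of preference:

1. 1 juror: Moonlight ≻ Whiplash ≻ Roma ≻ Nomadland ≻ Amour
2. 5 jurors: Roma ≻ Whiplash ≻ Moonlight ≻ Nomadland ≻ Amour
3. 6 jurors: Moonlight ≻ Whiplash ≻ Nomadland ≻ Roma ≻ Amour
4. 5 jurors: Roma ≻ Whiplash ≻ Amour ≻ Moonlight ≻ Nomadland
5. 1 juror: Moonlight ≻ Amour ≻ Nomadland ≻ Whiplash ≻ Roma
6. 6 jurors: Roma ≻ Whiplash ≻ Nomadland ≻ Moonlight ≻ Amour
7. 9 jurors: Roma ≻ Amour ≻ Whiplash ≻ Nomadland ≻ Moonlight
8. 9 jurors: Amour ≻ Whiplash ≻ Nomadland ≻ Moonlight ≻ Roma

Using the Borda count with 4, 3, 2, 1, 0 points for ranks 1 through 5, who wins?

Amour: 1·0 + 5·0 + 6·0 + 5·2 + 1·3 + 6·0 + 9·3 + 9·4 = 76
Whiplash: 1·3 + 5·3 + 6·3 + 5·3 + 1·1 + 6·3 + 9·2 + 9·3 = 115
Nomadland: 1·1 + 5·1 + 6·2 + 5·0 + 1·2 + 6·2 + 9·1 + 9·2 = 59
Moonlight: 1·4 + 5·2 + 6·4 + 5·1 + 1·4 + 6·1 + 9·0 + 9·1 = 62
Roma: 1·2 + 5·4 + 6·1 + 5·4 + 1·0 + 6·4 + 9·4 + 9·0 = 108
Whiplash has the highest Borda score (115).

Whiplash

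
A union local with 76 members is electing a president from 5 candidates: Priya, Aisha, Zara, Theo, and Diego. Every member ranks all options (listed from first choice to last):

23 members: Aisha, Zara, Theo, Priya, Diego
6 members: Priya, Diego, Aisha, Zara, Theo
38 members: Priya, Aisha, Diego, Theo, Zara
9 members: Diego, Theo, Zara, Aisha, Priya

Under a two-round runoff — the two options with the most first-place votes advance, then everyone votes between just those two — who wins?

Round 1 first-place votes: Priya 44, Aisha 23, Zara 0, Theo 0, Diego 9.
Priya and Aisha advance.
Runoff: Priya is preferred to Aisha by 44 voters; Aisha by 32.
Priya wins the runoff.

Priya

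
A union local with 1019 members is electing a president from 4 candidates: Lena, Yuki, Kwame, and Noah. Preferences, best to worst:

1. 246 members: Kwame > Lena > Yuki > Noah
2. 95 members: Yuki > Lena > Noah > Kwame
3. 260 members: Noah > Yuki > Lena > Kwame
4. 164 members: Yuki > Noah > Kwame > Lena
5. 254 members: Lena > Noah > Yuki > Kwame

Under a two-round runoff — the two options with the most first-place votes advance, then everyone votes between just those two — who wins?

Noah

Round 1 first-place votes: Lena 254, Yuki 259, Kwame 246, Noah 260.
Noah and Yuki advance.
Runoff: Noah is preferred to Yuki by 514 voters; Yuki by 505.
Noah wins the runoff.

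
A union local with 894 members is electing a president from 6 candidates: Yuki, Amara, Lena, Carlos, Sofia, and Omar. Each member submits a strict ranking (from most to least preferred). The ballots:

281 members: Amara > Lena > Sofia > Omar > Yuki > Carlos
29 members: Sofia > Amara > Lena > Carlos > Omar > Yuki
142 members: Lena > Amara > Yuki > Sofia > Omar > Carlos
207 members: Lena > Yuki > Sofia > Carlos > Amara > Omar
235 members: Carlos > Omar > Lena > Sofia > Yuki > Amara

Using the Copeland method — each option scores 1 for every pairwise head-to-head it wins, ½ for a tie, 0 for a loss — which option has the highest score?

Yuki: beats Carlos; loses to Amara, Lena, Sofia, and Omar → score 1.
Amara: beats Yuki, Carlos, and Omar; loses to Lena and Sofia → score 3.
Lena: beats Yuki, Amara, Carlos, Sofia, and Omar → score 5.
Carlos: beats Omar; loses to Yuki, Amara, Lena, and Sofia → score 1.
Sofia: beats Yuki, Amara, Carlos, and Omar; loses to Lena → score 4.
Omar: beats Yuki; loses to Amara, Lena, Carlos, and Sofia → score 1.
Lena has the best pairwise record.

Lena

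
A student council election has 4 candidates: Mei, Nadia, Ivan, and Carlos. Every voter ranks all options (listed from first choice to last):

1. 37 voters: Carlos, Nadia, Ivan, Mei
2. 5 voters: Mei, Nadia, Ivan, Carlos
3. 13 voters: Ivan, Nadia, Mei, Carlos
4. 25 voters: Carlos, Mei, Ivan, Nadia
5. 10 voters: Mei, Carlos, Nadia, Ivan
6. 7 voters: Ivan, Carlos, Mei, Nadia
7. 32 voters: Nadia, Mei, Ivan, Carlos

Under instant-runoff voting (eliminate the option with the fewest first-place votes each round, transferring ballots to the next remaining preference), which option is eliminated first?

Mei

Round 1: Mei 15, Nadia 32, Ivan 20, Carlos 62. Eliminate Mei.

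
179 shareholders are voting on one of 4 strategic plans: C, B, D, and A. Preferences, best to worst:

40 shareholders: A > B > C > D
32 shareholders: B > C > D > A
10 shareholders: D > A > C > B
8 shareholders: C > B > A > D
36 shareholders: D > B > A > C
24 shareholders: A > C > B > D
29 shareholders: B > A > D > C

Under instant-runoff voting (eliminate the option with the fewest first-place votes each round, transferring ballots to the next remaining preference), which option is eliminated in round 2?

Round 1: C 8, B 61, D 46, A 64. Eliminate C.
Round 2: B 69, D 46, A 64. Eliminate D.

D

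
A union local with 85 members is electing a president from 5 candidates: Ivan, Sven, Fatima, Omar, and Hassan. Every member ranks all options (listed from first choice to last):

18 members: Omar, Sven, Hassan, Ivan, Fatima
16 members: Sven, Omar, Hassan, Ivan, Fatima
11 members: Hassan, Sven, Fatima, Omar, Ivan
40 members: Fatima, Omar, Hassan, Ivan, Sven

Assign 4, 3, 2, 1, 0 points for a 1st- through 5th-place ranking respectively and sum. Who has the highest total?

Ivan: 18·1 + 16·1 + 11·0 + 40·1 = 74
Sven: 18·3 + 16·4 + 11·3 + 40·0 = 151
Fatima: 18·0 + 16·0 + 11·2 + 40·4 = 182
Omar: 18·4 + 16·3 + 11·1 + 40·3 = 251
Hassan: 18·2 + 16·2 + 11·4 + 40·2 = 192
Omar has the highest Borda score (251).

Omar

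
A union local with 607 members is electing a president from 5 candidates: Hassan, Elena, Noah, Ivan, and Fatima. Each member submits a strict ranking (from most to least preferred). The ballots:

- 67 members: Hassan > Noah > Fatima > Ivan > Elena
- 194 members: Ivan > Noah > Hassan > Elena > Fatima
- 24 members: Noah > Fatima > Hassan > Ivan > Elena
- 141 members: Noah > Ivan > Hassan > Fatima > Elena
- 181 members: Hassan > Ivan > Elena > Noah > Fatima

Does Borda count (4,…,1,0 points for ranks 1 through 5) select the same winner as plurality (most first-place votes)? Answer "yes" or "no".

no

Borda — scores: Hassan 1710, Elena 556, Noah 1624, Ivan 1833, Fatima 347. Winner: Ivan.
Plurality — first-place votes: Hassan 248, Elena 0, Noah 165, Ivan 194, Fatima 0. Winner: Hassan.
The two methods disagree.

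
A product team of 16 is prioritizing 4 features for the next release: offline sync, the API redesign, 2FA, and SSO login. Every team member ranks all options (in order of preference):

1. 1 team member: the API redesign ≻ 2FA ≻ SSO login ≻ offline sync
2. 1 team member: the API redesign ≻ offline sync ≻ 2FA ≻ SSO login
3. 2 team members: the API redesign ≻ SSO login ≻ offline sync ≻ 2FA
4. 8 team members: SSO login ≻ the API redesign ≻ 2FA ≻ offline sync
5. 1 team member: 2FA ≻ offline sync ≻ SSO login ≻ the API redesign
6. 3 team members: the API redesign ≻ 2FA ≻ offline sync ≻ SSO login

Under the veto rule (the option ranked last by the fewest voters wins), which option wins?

the API redesign

Last-place votes: offline sync 9, the API redesign 1, 2FA 2, SSO login 4.
the API redesign is ranked last by the fewest voters, so the API redesign wins.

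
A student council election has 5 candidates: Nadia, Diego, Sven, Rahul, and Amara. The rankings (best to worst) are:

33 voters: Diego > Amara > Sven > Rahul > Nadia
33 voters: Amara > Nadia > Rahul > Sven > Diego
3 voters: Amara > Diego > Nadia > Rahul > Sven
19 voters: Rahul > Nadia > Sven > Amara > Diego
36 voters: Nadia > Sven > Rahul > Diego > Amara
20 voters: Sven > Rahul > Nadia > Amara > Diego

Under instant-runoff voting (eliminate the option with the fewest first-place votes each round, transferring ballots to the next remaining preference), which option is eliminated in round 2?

Sven

Round 1: Nadia 36, Diego 33, Sven 20, Rahul 19, Amara 36. Eliminate Rahul.
Round 2: Nadia 55, Diego 33, Sven 20, Amara 36. Eliminate Sven.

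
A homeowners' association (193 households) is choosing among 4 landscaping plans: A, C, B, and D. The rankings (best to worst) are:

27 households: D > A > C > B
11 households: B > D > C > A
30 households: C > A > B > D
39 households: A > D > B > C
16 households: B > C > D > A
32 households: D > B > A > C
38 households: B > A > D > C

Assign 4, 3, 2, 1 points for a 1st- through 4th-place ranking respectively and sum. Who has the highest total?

A

A: 27·3 + 11·1 + 30·3 + 39·4 + 16·1 + 32·2 + 38·3 = 532
C: 27·2 + 11·2 + 30·4 + 39·1 + 16·3 + 32·1 + 38·1 = 353
B: 27·1 + 11·4 + 30·2 + 39·2 + 16·4 + 32·3 + 38·4 = 521
D: 27·4 + 11·3 + 30·1 + 39·3 + 16·2 + 32·4 + 38·2 = 524
A has the highest Borda score (532).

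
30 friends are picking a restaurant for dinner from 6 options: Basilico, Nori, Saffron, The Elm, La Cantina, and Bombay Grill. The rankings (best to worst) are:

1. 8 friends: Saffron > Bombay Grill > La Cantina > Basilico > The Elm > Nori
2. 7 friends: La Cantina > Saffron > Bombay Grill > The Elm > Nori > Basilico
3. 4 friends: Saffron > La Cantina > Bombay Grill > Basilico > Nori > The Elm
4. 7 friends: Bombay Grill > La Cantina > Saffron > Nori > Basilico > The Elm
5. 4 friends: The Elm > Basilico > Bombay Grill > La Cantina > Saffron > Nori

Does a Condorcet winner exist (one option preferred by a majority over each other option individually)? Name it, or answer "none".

none

Checking pairwise contests:
Saffron beats Basilico 26–4.
Basilico beats Nori 16–14.
La Cantina beats Saffron 18–12.
Basilico beats The Elm 19–11.
Bombay Grill beats La Cantina 19–11.
Saffron beats Bombay Grill 19–11.
Every option loses at least one head-to-head, so there is no Condorcet winner.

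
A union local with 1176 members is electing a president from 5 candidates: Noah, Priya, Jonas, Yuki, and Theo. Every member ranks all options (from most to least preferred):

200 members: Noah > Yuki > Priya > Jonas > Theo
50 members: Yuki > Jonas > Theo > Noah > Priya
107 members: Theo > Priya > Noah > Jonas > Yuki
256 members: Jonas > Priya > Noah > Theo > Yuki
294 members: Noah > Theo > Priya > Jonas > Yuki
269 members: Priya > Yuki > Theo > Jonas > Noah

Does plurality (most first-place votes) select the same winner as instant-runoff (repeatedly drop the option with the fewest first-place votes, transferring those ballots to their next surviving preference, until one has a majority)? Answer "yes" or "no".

no

Plurality — first-place votes: Noah 494, Priya 269, Jonas 256, Yuki 50, Theo 107. Winner: Noah.
Instant-runoff — R1 Noah 494, Priya 269, Jonas 256, Yuki 50, Theo 107 (Yuki out); R2 Noah 494, Priya 269, Jonas 306, Theo 107 (Theo out); R3 Noah 494, Priya 376, Jonas 306 (Jonas out); R4 Noah 544, Priya 632 (Priya winner). Winner: Priya.
The two methods disagree.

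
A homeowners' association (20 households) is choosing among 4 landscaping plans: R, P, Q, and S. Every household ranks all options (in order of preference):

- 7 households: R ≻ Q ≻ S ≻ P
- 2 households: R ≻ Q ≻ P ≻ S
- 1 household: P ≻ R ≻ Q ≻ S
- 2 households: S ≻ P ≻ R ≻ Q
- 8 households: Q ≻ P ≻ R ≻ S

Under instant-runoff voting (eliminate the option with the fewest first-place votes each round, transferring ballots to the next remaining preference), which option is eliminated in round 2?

S

Round 1: R 9, P 1, Q 8, S 2. Eliminate P.
Round 2: R 10, Q 8, S 2. Eliminate S.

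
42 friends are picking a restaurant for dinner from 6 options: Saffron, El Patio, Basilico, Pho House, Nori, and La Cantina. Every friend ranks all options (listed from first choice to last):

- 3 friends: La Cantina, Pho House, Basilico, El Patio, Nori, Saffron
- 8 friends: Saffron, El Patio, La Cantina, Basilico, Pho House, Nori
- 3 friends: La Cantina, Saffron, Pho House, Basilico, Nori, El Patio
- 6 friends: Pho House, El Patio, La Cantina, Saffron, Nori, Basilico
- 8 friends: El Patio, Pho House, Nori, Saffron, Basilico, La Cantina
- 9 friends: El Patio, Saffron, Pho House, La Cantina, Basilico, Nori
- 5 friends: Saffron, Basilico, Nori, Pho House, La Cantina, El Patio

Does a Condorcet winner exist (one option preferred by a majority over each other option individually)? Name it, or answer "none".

El Patio vs Saffron: 26–16 for El Patio.
El Patio vs Basilico: 31–11 for El Patio.
El Patio vs Pho House: 25–17 for El Patio.
El Patio vs Nori: 34–8 for El Patio.
El Patio vs La Cantina: 31–11 for El Patio.
El Patio beats every other option head-to-head.

El Patio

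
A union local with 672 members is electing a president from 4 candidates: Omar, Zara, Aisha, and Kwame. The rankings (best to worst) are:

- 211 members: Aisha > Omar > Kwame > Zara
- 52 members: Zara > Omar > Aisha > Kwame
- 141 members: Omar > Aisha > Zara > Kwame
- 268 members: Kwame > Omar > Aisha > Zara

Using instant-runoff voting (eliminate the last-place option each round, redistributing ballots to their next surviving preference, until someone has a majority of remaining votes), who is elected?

Round 1: Omar 141, Zara 52, Aisha 211, Kwame 268. Eliminate Zara.
Round 2: Omar 193, Aisha 211, Kwame 268. Eliminate Omar.
Round 3: Aisha 404, Kwame 268. Aisha has a majority.

Aisha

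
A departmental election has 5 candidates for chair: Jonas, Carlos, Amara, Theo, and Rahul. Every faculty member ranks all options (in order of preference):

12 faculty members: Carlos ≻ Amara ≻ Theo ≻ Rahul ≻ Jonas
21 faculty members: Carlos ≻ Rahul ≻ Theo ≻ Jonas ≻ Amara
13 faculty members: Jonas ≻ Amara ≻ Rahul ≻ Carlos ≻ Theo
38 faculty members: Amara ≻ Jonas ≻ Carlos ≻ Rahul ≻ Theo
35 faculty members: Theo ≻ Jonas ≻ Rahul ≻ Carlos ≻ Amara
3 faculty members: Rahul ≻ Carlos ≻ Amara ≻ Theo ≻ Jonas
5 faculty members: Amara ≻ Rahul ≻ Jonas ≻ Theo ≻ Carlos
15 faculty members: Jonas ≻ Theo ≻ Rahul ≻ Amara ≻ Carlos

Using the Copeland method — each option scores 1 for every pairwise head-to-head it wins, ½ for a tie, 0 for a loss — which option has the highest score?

Jonas: beats Carlos, Amara, and Rahul; ties Theo → score 3.5.
Carlos: beats Theo; ties Amara and Rahul; loses to Jonas → score 2.
Amara: ties Carlos and Theo; loses to Jonas and Rahul → score 1.
Theo: ties Jonas and Amara; loses to Carlos and Rahul → score 1.
Rahul: beats Amara and Theo; ties Carlos; loses to Jonas → score 2.5.
Jonas has the best pairwise record.

Jonas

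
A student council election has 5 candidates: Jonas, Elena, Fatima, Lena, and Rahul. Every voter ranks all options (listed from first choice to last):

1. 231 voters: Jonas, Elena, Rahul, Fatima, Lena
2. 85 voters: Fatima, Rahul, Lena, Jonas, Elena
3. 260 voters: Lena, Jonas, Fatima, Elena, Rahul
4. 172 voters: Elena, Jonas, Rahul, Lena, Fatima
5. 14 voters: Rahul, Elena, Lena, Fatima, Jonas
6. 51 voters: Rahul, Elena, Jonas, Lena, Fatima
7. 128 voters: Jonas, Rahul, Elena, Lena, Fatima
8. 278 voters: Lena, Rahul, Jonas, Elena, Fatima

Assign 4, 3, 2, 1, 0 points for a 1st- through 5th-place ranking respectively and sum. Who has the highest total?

Jonas

Jonas: 231·4 + 85·1 + 260·3 + 172·3 + 14·0 + 51·2 + 128·4 + 278·2 = 3475
Elena: 231·3 + 85·0 + 260·1 + 172·4 + 14·3 + 51·3 + 128·2 + 278·1 = 2370
Fatima: 231·1 + 85·4 + 260·2 + 172·0 + 14·1 + 51·0 + 128·0 + 278·0 = 1105
Lena: 231·0 + 85·2 + 260·4 + 172·1 + 14·2 + 51·1 + 128·1 + 278·4 = 2701
Rahul: 231·2 + 85·3 + 260·0 + 172·2 + 14·4 + 51·4 + 128·3 + 278·3 = 2539
Jonas has the highest Borda score (3475).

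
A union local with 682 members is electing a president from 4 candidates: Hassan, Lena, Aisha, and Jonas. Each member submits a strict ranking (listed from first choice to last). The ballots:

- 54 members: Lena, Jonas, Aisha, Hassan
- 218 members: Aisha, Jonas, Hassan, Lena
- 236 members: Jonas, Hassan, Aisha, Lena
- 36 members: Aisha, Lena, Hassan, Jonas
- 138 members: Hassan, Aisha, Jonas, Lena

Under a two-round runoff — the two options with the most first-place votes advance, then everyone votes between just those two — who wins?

Aisha

Round 1 first-place votes: Hassan 138, Lena 54, Aisha 254, Jonas 236.
Aisha and Jonas advance.
Runoff: Aisha is preferred to Jonas by 392 voters; Jonas by 290.
Aisha wins the runoff.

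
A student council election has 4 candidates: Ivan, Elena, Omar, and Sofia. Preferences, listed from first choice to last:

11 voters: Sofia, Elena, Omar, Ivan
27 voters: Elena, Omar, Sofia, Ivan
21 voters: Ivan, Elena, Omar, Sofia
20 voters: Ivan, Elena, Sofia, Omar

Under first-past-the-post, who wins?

First-place votes: Ivan 41, Elena 27, Omar 0, Sofia 11.
Ivan has the most first-place votes.

Ivan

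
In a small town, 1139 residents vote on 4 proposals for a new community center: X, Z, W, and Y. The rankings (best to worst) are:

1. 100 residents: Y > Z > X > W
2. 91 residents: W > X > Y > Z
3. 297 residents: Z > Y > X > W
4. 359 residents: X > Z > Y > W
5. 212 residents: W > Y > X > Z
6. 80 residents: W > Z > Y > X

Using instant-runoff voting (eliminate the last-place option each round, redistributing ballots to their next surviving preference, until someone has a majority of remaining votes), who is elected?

Round 1: X 359, Z 297, W 383, Y 100. Eliminate Y.
Round 2: X 359, Z 397, W 383. Eliminate X.
Round 3: Z 756, W 383. Z has a majority.

Z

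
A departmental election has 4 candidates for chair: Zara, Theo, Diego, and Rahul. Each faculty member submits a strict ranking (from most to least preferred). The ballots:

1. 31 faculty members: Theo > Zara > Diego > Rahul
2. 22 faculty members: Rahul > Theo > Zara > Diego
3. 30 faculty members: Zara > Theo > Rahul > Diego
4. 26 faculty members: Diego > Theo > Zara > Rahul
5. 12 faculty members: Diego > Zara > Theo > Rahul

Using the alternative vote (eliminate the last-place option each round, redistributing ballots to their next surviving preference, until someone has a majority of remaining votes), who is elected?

Round 1: Zara 30, Theo 31, Diego 38, Rahul 22. Eliminate Rahul.
Round 2: Zara 30, Theo 53, Diego 38. Eliminate Zara.
Round 3: Theo 83, Diego 38. Theo has a majority.

Theo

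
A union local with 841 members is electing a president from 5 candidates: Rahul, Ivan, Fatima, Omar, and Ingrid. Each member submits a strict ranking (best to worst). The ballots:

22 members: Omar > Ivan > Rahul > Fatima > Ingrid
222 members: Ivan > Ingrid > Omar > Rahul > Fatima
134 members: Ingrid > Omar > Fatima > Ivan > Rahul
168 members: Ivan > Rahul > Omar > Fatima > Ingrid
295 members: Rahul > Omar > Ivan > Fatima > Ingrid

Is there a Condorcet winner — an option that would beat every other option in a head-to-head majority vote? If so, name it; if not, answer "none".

Checking pairwise contests:
Ivan beats Rahul 546–295.
Omar beats Ivan 451–390.
Rahul beats Fatima 707–134.
Rahul beats Omar 463–378.
Rahul beats Ingrid 485–356.
Every option loses at least one head-to-head, so there is no Condorcet winner.

none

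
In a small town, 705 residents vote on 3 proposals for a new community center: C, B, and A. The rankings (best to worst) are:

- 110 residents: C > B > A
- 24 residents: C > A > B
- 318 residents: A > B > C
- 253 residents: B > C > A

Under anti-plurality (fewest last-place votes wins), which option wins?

Last-place votes: C 318, B 24, A 363.
B is ranked last by the fewest voters, so B wins.

B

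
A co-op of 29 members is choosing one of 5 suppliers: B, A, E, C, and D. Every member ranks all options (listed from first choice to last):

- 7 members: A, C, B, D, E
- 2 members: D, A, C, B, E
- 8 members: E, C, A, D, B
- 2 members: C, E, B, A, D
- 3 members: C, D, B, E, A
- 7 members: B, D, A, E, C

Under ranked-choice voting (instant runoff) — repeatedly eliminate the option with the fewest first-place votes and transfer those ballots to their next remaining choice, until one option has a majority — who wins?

Round 1: B 7, A 7, E 8, C 5, D 2. Eliminate D.
Round 2: B 7, A 9, E 8, C 5. Eliminate C.
Round 3: B 10, A 9, E 10. Eliminate A.
Round 4: B 19, E 10. B has a majority.

B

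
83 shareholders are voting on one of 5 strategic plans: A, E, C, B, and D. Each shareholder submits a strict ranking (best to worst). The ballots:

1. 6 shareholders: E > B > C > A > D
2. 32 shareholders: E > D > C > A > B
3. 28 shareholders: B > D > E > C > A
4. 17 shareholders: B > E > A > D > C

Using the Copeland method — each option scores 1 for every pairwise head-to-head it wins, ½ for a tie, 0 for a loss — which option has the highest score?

A: loses to E, C, B, and D → score 0.
E: beats A, C, and D; loses to B → score 3.
C: beats A; loses to E, B, and D → score 1.
B: beats A, E, C, and D → score 4.
D: beats A and C; loses to E and B → score 2.
B has the best pairwise record.

B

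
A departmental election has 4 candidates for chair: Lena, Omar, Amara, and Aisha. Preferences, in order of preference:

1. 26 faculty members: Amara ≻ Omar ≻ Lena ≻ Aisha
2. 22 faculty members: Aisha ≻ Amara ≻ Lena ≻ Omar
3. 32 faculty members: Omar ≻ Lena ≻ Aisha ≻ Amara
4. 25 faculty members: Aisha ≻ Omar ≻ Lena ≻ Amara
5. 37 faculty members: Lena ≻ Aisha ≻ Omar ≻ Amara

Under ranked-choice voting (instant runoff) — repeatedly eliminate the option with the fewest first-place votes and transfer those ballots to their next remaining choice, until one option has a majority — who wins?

Aisha

Round 1: Lena 37, Omar 32, Amara 26, Aisha 47. Eliminate Amara.
Round 2: Lena 37, Omar 58, Aisha 47. Eliminate Lena.
Round 3: Omar 58, Aisha 84. Aisha has a majority.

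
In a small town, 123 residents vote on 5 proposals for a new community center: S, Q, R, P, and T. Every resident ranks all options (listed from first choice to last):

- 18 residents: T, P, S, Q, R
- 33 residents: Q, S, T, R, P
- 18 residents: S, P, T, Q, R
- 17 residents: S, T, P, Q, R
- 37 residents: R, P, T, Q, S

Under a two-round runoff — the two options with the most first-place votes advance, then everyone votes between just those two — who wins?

S

Round 1 first-place votes: S 35, Q 33, R 37, P 0, T 18.
R and S advance.
Runoff: R is preferred to S by 37 voters; S by 86.
S wins the runoff.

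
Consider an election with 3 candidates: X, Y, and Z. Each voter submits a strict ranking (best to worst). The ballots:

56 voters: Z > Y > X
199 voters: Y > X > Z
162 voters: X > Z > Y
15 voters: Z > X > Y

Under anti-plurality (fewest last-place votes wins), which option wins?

Last-place votes: X 56, Y 177, Z 199.
X is ranked last by the fewest voters, so X wins.

X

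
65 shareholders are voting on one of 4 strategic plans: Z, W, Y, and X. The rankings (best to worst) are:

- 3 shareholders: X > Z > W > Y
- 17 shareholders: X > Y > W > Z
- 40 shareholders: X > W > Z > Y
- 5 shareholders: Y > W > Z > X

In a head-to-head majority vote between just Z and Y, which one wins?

Voters preferring Z to Y: 43; preferring Y to Z: 22.
Z wins the head-to-head.

Z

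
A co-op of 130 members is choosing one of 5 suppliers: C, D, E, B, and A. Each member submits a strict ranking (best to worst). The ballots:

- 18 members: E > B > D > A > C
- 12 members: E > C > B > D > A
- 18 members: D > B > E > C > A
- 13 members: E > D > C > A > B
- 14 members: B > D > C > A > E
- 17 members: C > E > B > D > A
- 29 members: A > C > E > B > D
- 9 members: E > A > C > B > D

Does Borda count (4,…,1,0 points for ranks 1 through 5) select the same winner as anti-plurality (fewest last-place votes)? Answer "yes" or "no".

Borda — scores: C 281, D 218, E 353, B 260, A 188. Winner: E.
Anti-plurality — last-place votes: C 18, D 38, E 14, B 13, A 47. Winner: B.
The two methods disagree.

no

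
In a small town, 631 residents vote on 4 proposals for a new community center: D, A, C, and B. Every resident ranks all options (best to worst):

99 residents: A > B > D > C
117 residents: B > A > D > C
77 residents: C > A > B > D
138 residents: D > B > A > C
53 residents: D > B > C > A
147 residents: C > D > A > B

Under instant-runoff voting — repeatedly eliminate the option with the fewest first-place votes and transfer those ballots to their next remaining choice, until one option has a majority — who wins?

B

Round 1: D 191, A 99, C 224, B 117. Eliminate A.
Round 2: D 191, C 224, B 216. Eliminate D.
Round 3: C 224, B 407. B has a majority.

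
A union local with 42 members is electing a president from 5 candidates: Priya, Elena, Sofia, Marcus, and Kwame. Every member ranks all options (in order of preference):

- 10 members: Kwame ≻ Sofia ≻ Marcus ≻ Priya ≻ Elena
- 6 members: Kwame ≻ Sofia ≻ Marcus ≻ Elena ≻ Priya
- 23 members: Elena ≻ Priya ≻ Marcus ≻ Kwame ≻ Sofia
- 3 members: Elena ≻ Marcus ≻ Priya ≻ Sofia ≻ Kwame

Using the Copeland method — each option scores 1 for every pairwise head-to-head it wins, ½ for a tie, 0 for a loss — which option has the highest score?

Priya: beats Sofia, Marcus, and Kwame; loses to Elena → score 3.
Elena: beats Priya, Sofia, Marcus, and Kwame → score 4.
Sofia: loses to Priya, Elena, Marcus, and Kwame → score 0.
Marcus: beats Sofia and Kwame; loses to Priya and Elena → score 2.
Kwame: beats Sofia; loses to Priya, Elena, and Marcus → score 1.
Elena has the best pairwise record.

Elena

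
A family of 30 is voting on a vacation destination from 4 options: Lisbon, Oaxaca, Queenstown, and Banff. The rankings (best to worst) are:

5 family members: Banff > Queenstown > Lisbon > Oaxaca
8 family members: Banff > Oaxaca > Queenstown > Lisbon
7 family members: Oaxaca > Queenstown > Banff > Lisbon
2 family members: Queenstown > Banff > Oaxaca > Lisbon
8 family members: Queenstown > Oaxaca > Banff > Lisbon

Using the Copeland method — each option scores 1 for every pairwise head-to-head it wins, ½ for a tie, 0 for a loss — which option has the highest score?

Lisbon: loses to Oaxaca, Queenstown, and Banff → score 0.
Oaxaca: beats Lisbon; ties Queenstown and Banff → score 2.
Queenstown: beats Lisbon and Banff; ties Oaxaca → score 2.5.
Banff: beats Lisbon; ties Oaxaca; loses to Queenstown → score 1.5.
Queenstown has the best pairwise record.

Queenstown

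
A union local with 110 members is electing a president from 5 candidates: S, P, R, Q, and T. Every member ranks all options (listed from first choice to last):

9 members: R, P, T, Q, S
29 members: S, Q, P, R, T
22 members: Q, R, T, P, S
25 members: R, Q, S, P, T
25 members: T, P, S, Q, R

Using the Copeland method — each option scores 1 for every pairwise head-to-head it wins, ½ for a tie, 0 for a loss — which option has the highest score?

S: loses to P, R, Q, and T → score 0.
P: beats S and T; loses to R and Q → score 2.
R: beats S, P, and T; loses to Q → score 3.
Q: beats S, P, R, and T → score 4.
T: beats S; loses to P, R, and Q → score 1.
Q has the best pairwise record.

Q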